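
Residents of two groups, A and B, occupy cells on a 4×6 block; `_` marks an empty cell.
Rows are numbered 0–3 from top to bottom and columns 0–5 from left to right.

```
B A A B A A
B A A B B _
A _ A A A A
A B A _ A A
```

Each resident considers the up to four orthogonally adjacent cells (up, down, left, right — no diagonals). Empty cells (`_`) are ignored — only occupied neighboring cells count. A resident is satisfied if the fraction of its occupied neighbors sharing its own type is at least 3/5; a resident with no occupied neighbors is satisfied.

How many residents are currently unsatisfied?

10

(0,0)B 1/2 unhappy
(0,1)A 2/3 ok
(0,2)A 2/3 ok
(0,3)B 1/3 unhappy
(0,4)A 1/3 unhappy
(0,5)A 1/1 ok
(1,0)B 1/3 unhappy
(1,1)A 2/3 ok
(1,2)A 3/4 ok
(1,3)B 2/4 unhappy
(1,4)B 1/3 unhappy
(2,0)A 1/2 unhappy
(2,2)A 3/3 ok
(2,3)A 2/3 ok
(2,4)A 3/4 ok
(2,5)A 2/2 ok
(3,0)A 1/2 unhappy
(3,1)B 0/2 unhappy
(3,2)A 1/2 unhappy
(3,4)A 2/2 ok
(3,5)A 2/2 ok
Unsatisfied: (0,0), (0,3), (0,4), (1,0), (1,3), (1,4), (2,0), (3,0), (3,1), (3,2) — 10 in total.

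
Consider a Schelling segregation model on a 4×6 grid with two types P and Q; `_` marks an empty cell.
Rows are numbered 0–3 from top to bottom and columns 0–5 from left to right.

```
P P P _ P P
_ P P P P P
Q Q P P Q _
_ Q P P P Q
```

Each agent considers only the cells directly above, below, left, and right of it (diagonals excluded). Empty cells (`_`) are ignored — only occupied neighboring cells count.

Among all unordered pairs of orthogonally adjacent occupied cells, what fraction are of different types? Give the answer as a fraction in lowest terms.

Scan each occupied cell's neighbors to the right and below so each pair is counted once.
Row 0: P(0,0)–P(0,1)= P(0,1)–P(0,2)= P(0,1)–P(1,1)= P(0,2)–P(1,2)= P(0,4)–P(0,5)= P(0,4)–P(1,4)= P(0,5)–P(1,5)=  → 0/7 unlike.
Row 1: P(1,1)–P(1,2)= P(1,1)–Q(2,1)≠ P(1,2)–P(1,3)= P(1,2)–P(2,2)= P(1,3)–P(1,4)= P(1,3)–P(2,3)= P(1,4)–P(1,5)= P(1,4)–Q(2,4)≠  → 2/8 unlike.
Row 2: Q(2,0)–Q(2,1)= Q(2,1)–P(2,2)≠ Q(2,1)–Q(3,1)= P(2,2)–P(2,3)= P(2,2)–P(3,2)= P(2,3)–Q(2,4)≠ P(2,3)–P(3,3)= Q(2,4)–P(3,4)≠  → 3/8 unlike.
Row 3: Q(3,1)–P(3,2)≠ P(3,2)–P(3,3)= P(3,3)–P(3,4)= P(3,4)–Q(3,5)≠  → 2/4 unlike.
Total adjacent occupied pairs: 27; unlike-type pairs: 7.
7/27 is already in lowest terms.

7/27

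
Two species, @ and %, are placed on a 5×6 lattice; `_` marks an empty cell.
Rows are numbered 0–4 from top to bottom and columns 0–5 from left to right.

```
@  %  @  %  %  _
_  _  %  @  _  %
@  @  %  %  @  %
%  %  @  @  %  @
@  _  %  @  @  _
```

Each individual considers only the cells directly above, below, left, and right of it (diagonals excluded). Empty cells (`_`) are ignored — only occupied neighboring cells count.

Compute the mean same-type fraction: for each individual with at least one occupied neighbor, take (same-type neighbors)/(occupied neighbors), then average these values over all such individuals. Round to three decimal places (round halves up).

0.299

(0,0)@ 0/1
(0,1)% 0/2
(0,2)@ 0/3
(0,3)% 1/3
(0,4)% 1/1
(1,2)% 1/3
(1,3)@ 0/3
(1,5)% 1/1
(2,0)@ 1/2
(2,1)@ 1/3
(2,2)% 2/4
(2,3)% 1/4
(2,4)@ 0/3
(2,5)% 1/3
(3,0)% 1/3
(3,1)% 1/3
(3,2)@ 1/4
(3,3)@ 2/4
(3,4)% 0/4
(3,5)@ 0/2
(4,0)@ 0/1
(4,2)% 0/2
(4,3)@ 2/3
(4,4)@ 1/2
Sum over 24 individuals: 0/1 + 0/2 + 0/3 + 1/3 + 1/1 + 1/3 + 0/3 + 1/1 + 1/2 + 1/3 + 2/4 + 1/4 + 0/3 + 1/3 + 1/3 + 1/3 + 1/4 + 2/4 + 0/4 + 0/2 + 0/1 + 0/2 + 2/3 + 1/2 = 43/6; mean = 43/6 ÷ 24 = 43/144 = 0.298611… → 0.299.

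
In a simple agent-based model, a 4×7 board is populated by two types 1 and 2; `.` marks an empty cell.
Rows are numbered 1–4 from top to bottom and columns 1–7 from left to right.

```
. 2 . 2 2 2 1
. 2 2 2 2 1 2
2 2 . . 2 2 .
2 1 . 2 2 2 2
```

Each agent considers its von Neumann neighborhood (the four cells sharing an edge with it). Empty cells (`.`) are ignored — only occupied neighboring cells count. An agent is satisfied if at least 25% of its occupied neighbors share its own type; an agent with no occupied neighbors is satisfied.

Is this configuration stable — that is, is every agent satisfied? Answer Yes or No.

No

Row 1: (1,2)2 1/1 ✓ · (1,4)2 2/2 ✓ · (1,5)2 3/3 ✓ · (1,6)2 1/3 ✓ · (1,7)1 0/2 ✗
Row 2: (2,2)2 3/3 ✓ · (2,3)2 2/2 ✓ · (2,4)2 3/3 ✓ · (2,5)2 3/4 ✓ · (2,6)1 0/4 ✗ · (2,7)2 0/2 ✗
Row 3: (3,1)2 2/2 ✓ · (3,2)2 2/3 ✓ · (3,5)2 3/3 ✓ · (3,6)2 2/3 ✓
Row 4: (4,1)2 1/2 ✓ · (4,2)1 0/2 ✗ · (4,4)2 1/1 ✓ · (4,5)2 3/3 ✓ · (4,6)2 3/3 ✓ · (4,7)2 1/1 ✓
For instance (1,7) has only 0/2 same-type neighbors, below 1/4.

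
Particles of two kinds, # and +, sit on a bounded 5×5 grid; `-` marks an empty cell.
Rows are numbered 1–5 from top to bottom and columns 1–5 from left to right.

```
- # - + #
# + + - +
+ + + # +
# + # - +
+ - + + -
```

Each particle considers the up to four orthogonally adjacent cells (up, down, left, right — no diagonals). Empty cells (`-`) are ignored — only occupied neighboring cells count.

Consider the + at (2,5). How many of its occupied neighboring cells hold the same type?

1

Occupied neighbors of (2,5): (1,5)=#, (3,5)=+.
Same type (+): 1 of 2.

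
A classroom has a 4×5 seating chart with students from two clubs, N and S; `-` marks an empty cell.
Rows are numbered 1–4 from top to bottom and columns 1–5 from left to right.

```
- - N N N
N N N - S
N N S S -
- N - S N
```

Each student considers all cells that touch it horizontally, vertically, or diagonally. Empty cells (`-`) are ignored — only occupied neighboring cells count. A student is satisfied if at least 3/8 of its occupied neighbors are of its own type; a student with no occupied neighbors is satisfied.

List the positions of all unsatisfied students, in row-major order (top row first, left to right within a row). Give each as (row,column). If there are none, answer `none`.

Row 1: (1,3)N 3/3 ✓ · (1,4)N 3/4 ✓ · (1,5)N 1/2 ✓
Row 2: (2,1)N 3/3 ✓ · (2,2)N 5/6 ✓ · (2,3)N 4/6 ✓ · (2,5)S 1/3 ✗
Row 3: (3,1)N 4/4 ✓ · (3,2)N 5/6 ✓ · (3,3)S 2/6 ✗ · (3,4)S 3/5 ✓
Row 4: (4,2)N 2/3 ✓ · (4,4)S 2/3 ✓ · (4,5)N 0/2 ✗

(2,5), (3,3), (4,5)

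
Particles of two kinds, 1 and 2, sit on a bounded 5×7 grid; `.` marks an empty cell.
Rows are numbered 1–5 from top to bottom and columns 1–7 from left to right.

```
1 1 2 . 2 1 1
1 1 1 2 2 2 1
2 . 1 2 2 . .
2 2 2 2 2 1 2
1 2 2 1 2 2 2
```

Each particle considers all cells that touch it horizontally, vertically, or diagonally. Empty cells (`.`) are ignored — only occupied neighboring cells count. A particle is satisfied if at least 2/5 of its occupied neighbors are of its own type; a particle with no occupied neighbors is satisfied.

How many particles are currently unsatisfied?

Row 1: (1,1)1 3/3 ✓ · (1,2)1 4/5 ✓ · (1,3)2 1/4 ✗ · (1,5)2 3/4 ✓ · (1,6)1 2/5 ✓ · (1,7)1 2/3 ✓
Row 2: (2,1)1 3/4 ✓ · (2,2)1 5/7 ✓ · (2,3)1 3/6 ✓ · (2,4)2 5/7 ✓ · (2,5)2 5/6 ✓ · (2,6)2 3/6 ✓ · (2,7)1 2/3 ✓
Row 3: (3,1)2 2/4 ✓ · (3,3)1 2/7 ✗ · (3,4)2 6/8 ✓ · (3,5)2 6/7 ✓
Row 4: (4,1)2 3/4 ✓ · (4,2)2 5/7 ✓ · (4,3)2 5/7 ✓ · (4,4)2 6/8 ✓ · (4,5)2 5/7 ✓ · (4,6)1 0/6 ✗ · (4,7)2 2/3 ✓
Row 5: (5,1)1 0/3 ✗ · (5,2)2 4/5 ✓ · (5,3)2 4/5 ✓ · (5,4)1 0/5 ✗ · (5,5)2 3/5 ✓ · (5,6)2 4/5 ✓ · (5,7)2 2/3 ✓
Unsatisfied: (1,3), (3,3), (4,6), (5,1), (5,4) — 5 in total.

5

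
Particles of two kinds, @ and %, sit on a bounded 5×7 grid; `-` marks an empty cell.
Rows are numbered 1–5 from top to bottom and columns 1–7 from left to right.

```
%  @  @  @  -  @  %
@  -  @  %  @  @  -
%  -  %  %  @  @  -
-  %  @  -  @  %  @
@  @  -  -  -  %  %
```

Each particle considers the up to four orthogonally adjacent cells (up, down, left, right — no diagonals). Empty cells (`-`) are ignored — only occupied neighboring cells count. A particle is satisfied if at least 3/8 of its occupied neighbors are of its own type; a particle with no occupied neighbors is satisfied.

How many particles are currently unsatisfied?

Row 1: (1,1)% 0/2 not · (1,2)@ 1/2 satisfied · (1,3)@ 3/3 satisfied · (1,4)@ 1/2 satisfied · (1,6)@ 1/2 satisfied · (1,7)% 0/1 not
Row 2: (2,1)@ 0/2 not · (2,3)@ 1/3 not · (2,4)% 1/4 not · (2,5)@ 2/3 satisfied · (2,6)@ 3/3 satisfied
Row 3: (3,1)% 0/1 not · (3,3)% 1/3 not · (3,4)% 2/3 satisfied · (3,5)@ 3/4 satisfied · (3,6)@ 2/3 satisfied
Row 4: (4,2)% 0/2 not · (4,3)@ 0/2 not · (4,5)@ 1/2 satisfied · (4,6)% 1/4 not · (4,7)@ 0/2 not
Row 5: (5,1)@ 1/1 satisfied · (5,2)@ 1/2 satisfied · (5,6)% 2/2 satisfied · (5,7)% 1/2 satisfied
Unsatisfied: (1,1), (1,7), (2,1), (2,3), (2,4), (3,1), (3,3), (4,2), (4,3), (4,6), (4,7) — 11 in total.

11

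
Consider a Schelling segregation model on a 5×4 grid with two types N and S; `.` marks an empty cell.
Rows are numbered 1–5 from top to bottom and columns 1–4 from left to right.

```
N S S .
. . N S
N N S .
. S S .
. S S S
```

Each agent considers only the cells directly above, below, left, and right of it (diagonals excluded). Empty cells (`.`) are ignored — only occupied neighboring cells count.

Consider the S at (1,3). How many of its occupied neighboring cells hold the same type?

1

Occupied neighbors of (1,3): (2,3)=N, (1,2)=S.
Same type (S): 1 of 2.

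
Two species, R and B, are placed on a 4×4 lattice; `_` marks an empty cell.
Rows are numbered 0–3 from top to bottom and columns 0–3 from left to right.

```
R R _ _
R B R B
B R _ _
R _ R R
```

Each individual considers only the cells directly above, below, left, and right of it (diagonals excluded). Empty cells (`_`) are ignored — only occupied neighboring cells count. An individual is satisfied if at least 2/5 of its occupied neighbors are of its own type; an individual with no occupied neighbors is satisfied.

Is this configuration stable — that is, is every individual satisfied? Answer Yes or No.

(0,0)R 2/2 ✓
(0,1)R 1/2 ✓
(1,0)R 1/3 ✗
(1,1)B 0/4 ✗
(1,2)R 0/2 ✗
(1,3)B 0/1 ✗
(2,0)B 0/3 ✗
(2,1)R 0/2 ✗
(3,0)R 0/1 ✗
(3,2)R 1/1 ✓
(3,3)R 1/1 ✓
For instance (1,0) has only 1/3 same-type neighbors, below 2/5.

No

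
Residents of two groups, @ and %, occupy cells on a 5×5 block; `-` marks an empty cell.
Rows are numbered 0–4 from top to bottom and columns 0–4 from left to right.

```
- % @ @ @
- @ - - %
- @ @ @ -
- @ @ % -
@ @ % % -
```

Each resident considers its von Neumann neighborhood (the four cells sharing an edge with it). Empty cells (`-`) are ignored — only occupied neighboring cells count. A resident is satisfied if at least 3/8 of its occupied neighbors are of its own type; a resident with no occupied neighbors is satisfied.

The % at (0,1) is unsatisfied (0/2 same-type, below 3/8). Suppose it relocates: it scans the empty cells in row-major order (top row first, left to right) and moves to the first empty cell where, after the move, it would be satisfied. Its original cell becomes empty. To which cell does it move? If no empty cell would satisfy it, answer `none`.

(0,0)

Vacating (0,1). Empty cells in order:
  (0,0): 0/0 same-type → satisfied — stop here.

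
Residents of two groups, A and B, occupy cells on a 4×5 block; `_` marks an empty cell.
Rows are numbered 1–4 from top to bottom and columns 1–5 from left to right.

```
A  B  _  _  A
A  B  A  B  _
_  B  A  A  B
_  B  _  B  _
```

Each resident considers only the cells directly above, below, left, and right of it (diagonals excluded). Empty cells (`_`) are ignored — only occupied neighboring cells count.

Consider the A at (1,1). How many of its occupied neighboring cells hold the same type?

1

Occupied neighbors of (1,1): (2,1)=A, (1,2)=B.
Same type (A): 1 of 2.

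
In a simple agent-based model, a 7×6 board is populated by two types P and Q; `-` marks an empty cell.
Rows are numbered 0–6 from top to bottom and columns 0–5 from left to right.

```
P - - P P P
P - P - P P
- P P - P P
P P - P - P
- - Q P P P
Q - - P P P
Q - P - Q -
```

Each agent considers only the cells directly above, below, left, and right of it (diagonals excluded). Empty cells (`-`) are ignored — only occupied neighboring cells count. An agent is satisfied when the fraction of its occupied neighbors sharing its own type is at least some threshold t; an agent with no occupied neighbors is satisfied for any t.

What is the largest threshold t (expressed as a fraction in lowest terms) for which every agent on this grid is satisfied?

Row 0: (0,0)P 1/1 · (0,3)P 1/1 · (0,4)P 3/3 · (0,5)P 2/2
Row 1: (1,0)P 1/1 · (1,2)P 1/1 · (1,4)P 3/3 · (1,5)P 3/3
Row 2: (2,1)P 2/2 · (2,2)P 2/2 · (2,4)P 2/2 · (2,5)P 3/3
Row 3: (3,0)P 1/1 · (3,1)P 2/2 · (3,3)P 1/1 · (3,5)P 2/2
Row 4: (4,2)Q 0/1 · (4,3)P 3/4 · (4,4)P 3/3 · (4,5)P 3/3
Row 5: (5,0)Q 1/1 · (5,3)P 2/2 · (5,4)P 3/4 · (5,5)P 2/2
Row 6: (6,0)Q 1/1 · (6,2)P — no occupied neighbors · (6,4)Q 0/1
The smallest same-type fraction is 0/1 at (4,2), which reduces to 0/1. Any threshold above that leaves this agent unsatisfied.

0/1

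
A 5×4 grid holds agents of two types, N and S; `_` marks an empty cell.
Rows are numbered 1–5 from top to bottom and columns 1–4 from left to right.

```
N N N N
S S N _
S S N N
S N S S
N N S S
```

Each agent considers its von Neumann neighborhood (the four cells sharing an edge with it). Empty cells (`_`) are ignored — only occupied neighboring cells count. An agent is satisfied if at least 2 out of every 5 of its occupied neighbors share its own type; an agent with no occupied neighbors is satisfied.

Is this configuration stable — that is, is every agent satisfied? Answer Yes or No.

Row 1: (1,1)N 1/2 satisfied · (1,2)N 2/3 satisfied · (1,3)N 3/3 satisfied · (1,4)N 1/1 satisfied
Row 2: (2,1)S 2/3 satisfied · (2,2)S 2/4 satisfied · (2,3)N 2/3 satisfied
Row 3: (3,1)S 3/3 satisfied · (3,2)S 2/4 satisfied · (3,3)N 2/4 satisfied · (3,4)N 1/2 satisfied
Row 4: (4,1)S 1/3 not · (4,2)N 1/4 not · (4,3)S 2/4 satisfied · (4,4)S 2/3 satisfied
Row 5: (5,1)N 1/2 satisfied · (5,2)N 2/3 satisfied · (5,3)S 2/3 satisfied · (5,4)S 2/2 satisfied
For instance (4,1) has only 1/3 same-type neighbors, below 2/5.

No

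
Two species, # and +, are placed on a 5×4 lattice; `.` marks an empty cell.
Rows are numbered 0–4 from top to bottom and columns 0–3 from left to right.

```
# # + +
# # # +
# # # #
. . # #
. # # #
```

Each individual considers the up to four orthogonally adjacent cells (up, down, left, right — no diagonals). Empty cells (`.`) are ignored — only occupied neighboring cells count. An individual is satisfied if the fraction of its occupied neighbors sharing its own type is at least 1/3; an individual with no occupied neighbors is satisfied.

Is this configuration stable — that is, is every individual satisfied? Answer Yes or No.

Yes

Row 0: (0,0)# 2/2 ok · (0,1)# 2/3 ok · (0,2)+ 1/3 ok · (0,3)+ 2/2 ok
Row 1: (1,0)# 3/3 ok · (1,1)# 4/4 ok · (1,2)# 2/4 ok · (1,3)+ 1/3 ok
Row 2: (2,0)# 2/2 ok · (2,1)# 3/3 ok · (2,2)# 4/4 ok · (2,3)# 2/3 ok
Row 3: (3,2)# 3/3 ok · (3,3)# 3/3 ok
Row 4: (4,1)# 1/1 ok · (4,2)# 3/3 ok · (4,3)# 2/2 ok
All meet the threshold, so the configuration is stable.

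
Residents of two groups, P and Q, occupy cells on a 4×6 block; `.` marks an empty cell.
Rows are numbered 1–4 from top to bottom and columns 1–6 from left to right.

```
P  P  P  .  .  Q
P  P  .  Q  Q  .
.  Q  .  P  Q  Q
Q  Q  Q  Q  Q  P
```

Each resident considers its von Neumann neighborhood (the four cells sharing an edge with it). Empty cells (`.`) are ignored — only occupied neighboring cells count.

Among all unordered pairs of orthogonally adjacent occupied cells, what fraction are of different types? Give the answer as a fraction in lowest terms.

Scan each occupied cell's neighbors to the right and below so each pair is counted once.
Row 1: P(1,1)–P(1,2)= P(1,1)–P(2,1)= P(1,2)–P(1,3)= P(1,2)–P(2,2)=  → 0/4 unlike.
Row 2: P(2,1)–P(2,2)= P(2,2)–Q(3,2)≠ Q(2,4)–Q(2,5)= Q(2,4)–P(3,4)≠ Q(2,5)–Q(3,5)=  → 2/5 unlike.
Row 3: Q(3,2)–Q(4,2)= P(3,4)–Q(3,5)≠ P(3,4)–Q(4,4)≠ Q(3,5)–Q(3,6)= Q(3,5)–Q(4,5)= Q(3,6)–P(4,6)≠  → 3/6 unlike.
Row 4: Q(4,1)–Q(4,2)= Q(4,2)–Q(4,3)= Q(4,3)–Q(4,4)= Q(4,4)–Q(4,5)= Q(4,5)–P(4,6)≠  → 1/5 unlike.
Total adjacent occupied pairs: 20; unlike-type pairs: 6.
6/20 reduces to 3/10.

3/10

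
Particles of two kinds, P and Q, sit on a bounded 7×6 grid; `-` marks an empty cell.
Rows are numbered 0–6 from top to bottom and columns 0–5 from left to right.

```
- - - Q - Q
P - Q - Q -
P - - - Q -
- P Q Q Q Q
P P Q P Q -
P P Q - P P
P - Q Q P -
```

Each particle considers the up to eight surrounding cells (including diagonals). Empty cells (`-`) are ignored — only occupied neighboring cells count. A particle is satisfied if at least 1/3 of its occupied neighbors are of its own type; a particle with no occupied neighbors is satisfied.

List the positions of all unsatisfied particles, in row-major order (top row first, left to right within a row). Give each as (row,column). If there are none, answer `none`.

(4,3)

(0,3)Q 2/2 satisfied
(0,5)Q 1/1 satisfied
(1,0)P 1/1 satisfied
(1,2)Q 1/1 satisfied
(1,4)Q 3/3 satisfied
(2,0)P 2/2 satisfied
(2,4)Q 4/4 satisfied
(3,1)P 3/5 satisfied
(3,2)Q 2/5 satisfied
(3,3)Q 5/6 satisfied
(3,4)Q 4/5 satisfied
(3,5)Q 3/3 satisfied
(4,0)P 4/4 satisfied
(4,1)P 4/7 satisfied
(4,2)Q 3/7 satisfied
(4,3)P 1/7 not
(4,4)Q 3/6 satisfied
(5,0)P 4/4 satisfied
(5,1)P 4/7 satisfied
(5,2)Q 3/6 satisfied
(5,4)P 3/5 satisfied
(5,5)P 2/3 satisfied
(6,0)P 2/2 satisfied
(6,2)Q 2/3 satisfied
(6,3)Q 2/4 satisfied
(6,4)P 2/3 satisfied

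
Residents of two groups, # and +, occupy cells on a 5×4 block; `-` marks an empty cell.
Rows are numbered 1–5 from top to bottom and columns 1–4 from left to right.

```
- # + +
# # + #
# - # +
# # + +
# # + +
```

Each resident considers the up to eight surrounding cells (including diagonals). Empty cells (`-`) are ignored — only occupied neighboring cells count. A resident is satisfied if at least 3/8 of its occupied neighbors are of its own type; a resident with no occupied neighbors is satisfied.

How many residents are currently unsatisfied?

(1,2)# 2/4 ok
(1,3)+ 2/5 ok
(1,4)+ 2/3 ok
(2,1)# 3/3 ok
(2,2)# 4/6 ok
(2,3)+ 3/7 ok
(2,4)# 1/5 unhappy
(3,1)# 4/4 ok
(3,3)# 3/7 ok
(3,4)+ 3/5 ok
(4,1)# 4/4 ok
(4,2)# 5/7 ok
(4,3)+ 4/7 ok
(4,4)+ 4/5 ok
(5,1)# 3/3 ok
(5,2)# 3/5 ok
(5,3)+ 3/5 ok
(5,4)+ 3/3 ok
Unsatisfied: (2,4) — 1 in total.

1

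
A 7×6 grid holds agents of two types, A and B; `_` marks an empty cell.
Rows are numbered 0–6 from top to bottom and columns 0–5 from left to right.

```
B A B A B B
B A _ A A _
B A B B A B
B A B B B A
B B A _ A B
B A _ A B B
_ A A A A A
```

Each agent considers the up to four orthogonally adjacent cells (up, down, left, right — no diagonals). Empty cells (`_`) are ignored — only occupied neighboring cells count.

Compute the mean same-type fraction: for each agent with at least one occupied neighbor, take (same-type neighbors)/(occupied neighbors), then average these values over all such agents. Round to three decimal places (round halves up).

(0,0)B 1/2
(0,1)A 1/3
(0,2)B 0/2
(0,3)A 1/3
(0,4)B 1/3
(0,5)B 1/1
(1,0)B 2/3
(1,1)A 2/3
(1,3)A 2/3
(1,4)A 2/3
(2,0)B 2/3
(2,1)A 2/4
(2,2)B 2/3
(2,3)B 2/4
(2,4)A 1/4
(2,5)B 0/2
(3,0)B 2/3
(3,1)A 1/4
(3,2)B 2/4
(3,3)B 3/3
(3,4)B 1/4
(3,5)A 0/3
(4,0)B 3/3
(4,1)B 1/4
(4,2)A 0/2
(4,4)A 0/3
(4,5)B 1/3
(5,0)B 1/2
(5,1)A 1/3
(5,3)A 1/2
(5,4)B 1/4
(5,5)B 2/3
(6,1)A 2/2
(6,2)A 2/2
(6,3)A 3/3
(6,4)A 2/3
(6,5)A 1/2
Sum over 37 agents: 1/2 + 1/3 + 0/2 + 1/3 + 1/3 + 1/1 + 2/3 + 2/3 + 2/3 + 2/3 + 2/3 + 2/4 + 2/3 + 2/4 + 1/4 + 0/2 + 2/3 + 1/4 + 2/4 + 3/3 + 1/4 + 0/3 + 3/3 + 1/4 + 0/2 + 0/3 + 1/3 + 1/2 + 1/3 + 1/2 + 1/4 + 2/3 + 2/2 + 2/2 + 3/3 + 2/3 + 1/2 = 221/12; mean = 221/12 ÷ 37 = 221/444 = 0.497747… → 0.498.

0.498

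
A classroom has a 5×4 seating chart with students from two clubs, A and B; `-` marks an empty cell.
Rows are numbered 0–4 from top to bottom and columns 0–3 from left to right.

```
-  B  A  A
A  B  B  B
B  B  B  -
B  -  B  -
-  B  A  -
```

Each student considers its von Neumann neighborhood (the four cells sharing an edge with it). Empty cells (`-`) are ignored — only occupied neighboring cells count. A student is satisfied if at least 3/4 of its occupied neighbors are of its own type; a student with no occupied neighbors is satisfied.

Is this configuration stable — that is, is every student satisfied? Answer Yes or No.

Row 0: (0,1)B 1/2 ✗ · (0,2)A 1/3 ✗ · (0,3)A 1/2 ✗
Row 1: (1,0)A 0/2 ✗ · (1,1)B 3/4 ✓ · (1,2)B 3/4 ✓ · (1,3)B 1/2 ✗
Row 2: (2,0)B 2/3 ✗ · (2,1)B 3/3 ✓ · (2,2)B 3/3 ✓
Row 3: (3,0)B 1/1 ✓ · (3,2)B 1/2 ✗
Row 4: (4,1)B 0/1 ✗ · (4,2)A 0/2 ✗
For instance (0,1) has only 1/2 same-type neighbors, below 3/4.

No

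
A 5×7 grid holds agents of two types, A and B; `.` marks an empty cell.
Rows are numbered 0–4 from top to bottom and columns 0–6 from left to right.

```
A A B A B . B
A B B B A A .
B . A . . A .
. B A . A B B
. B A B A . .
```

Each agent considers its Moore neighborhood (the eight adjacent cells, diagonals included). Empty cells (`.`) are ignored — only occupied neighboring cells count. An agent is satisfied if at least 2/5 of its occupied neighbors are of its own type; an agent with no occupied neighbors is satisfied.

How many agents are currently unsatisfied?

9

(0,0)A 2/3 satisfied
(0,1)A 2/5 satisfied
(0,2)B 3/5 satisfied
(0,3)A 1/5 not
(0,4)B 1/4 not
(0,6)B 0/1 not
(1,0)A 2/4 satisfied
(1,1)B 3/7 satisfied
(1,2)B 3/6 satisfied
(1,3)B 3/6 satisfied
(1,4)A 3/5 satisfied
(1,5)A 2/4 satisfied
(2,0)B 2/3 satisfied
(2,2)A 1/5 not
(2,5)A 3/5 satisfied
(3,1)B 2/5 satisfied
(3,2)A 2/5 satisfied
(3,4)A 2/4 satisfied
(3,5)B 1/4 not
(3,6)B 1/2 satisfied
(4,1)B 1/3 not
(4,2)A 1/4 not
(4,3)B 0/4 not
(4,4)A 1/3 not
Unsatisfied: (0,3), (0,4), (0,6), (2,2), (3,5), (4,1), (4,2), (4,3), (4,4) — 9 in total.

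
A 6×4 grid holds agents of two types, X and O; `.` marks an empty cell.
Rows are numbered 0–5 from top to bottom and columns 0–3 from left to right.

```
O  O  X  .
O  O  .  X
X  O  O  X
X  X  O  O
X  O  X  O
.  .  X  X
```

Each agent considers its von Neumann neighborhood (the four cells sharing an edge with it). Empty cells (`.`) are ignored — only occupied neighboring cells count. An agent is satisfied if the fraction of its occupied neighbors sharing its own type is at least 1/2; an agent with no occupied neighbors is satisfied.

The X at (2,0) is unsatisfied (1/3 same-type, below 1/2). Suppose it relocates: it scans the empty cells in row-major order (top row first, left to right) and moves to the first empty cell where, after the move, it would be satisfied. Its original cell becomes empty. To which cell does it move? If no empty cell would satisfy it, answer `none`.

(0,3)

Vacating (2,0). Empty cells in order:
  (0,3): 2/2 same-type → satisfied — stop here.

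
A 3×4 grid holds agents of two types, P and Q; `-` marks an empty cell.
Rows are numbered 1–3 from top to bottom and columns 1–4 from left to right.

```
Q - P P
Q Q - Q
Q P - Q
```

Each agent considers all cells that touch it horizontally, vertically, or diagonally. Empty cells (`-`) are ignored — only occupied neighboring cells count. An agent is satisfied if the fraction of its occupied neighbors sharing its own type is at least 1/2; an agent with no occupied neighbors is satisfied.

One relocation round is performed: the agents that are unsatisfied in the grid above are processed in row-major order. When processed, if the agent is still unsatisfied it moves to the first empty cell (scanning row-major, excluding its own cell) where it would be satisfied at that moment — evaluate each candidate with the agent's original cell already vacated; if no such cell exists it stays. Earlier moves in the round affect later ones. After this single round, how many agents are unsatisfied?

Initially unsatisfied (in order): (1,3), (2,4), (3,2).
  (1,3): no empty cell satisfies it; stays.
  (2,4) → (1,2).
  (3,2) → (2,4).
Resulting grid:
Q Q P P
Q Q - P
Q - - Q
Unsatisfied now: (3,4).

1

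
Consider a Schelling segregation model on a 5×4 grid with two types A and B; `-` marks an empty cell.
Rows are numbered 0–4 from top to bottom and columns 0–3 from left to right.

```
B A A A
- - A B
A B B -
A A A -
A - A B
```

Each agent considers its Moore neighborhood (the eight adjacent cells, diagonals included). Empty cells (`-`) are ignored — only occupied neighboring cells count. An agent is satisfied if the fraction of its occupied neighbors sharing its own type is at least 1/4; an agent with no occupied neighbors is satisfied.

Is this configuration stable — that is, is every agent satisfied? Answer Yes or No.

Row 0: (0,0)B 0/1 unhappy · (0,1)A 2/3 ok · (0,2)A 3/4 ok · (0,3)A 2/3 ok
Row 1: (1,2)A 3/6 ok · (1,3)B 1/4 ok
Row 2: (2,0)A 2/3 ok · (2,1)B 1/6 unhappy · (2,2)B 2/5 ok
Row 3: (3,0)A 3/4 ok · (3,1)A 5/7 ok · (3,2)A 2/5 ok
Row 4: (4,0)A 2/2 ok · (4,2)A 2/3 ok · (4,3)B 0/2 unhappy
For instance (0,0) has only 0/1 same-type neighbors, below 1/4.

No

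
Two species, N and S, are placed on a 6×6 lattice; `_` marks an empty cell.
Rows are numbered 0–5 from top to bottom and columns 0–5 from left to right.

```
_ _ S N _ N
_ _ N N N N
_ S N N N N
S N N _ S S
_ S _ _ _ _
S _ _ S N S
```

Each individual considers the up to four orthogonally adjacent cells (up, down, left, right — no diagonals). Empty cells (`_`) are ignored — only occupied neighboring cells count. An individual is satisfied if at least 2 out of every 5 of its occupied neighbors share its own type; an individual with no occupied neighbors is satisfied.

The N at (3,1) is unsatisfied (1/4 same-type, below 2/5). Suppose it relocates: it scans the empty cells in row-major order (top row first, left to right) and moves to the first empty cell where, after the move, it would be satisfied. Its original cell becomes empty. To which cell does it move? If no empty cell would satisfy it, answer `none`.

Vacating (3,1). Empty cells in order:
  (0,0): 0/0 same-type → satisfied — stop here.

(0,0)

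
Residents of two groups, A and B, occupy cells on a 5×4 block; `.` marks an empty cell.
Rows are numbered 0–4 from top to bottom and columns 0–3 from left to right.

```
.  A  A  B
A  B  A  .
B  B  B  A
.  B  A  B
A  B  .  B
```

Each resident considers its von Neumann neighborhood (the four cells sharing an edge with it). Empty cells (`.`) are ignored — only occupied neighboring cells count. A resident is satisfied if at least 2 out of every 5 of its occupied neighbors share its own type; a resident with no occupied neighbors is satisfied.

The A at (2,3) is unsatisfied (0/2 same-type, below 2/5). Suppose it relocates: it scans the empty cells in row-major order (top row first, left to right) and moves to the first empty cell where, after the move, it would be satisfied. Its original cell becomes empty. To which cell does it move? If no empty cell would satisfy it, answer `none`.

(0,0)

Vacating (2,3). Empty cells in order:
  (0,0): 2/2 same-type → satisfied — stop here.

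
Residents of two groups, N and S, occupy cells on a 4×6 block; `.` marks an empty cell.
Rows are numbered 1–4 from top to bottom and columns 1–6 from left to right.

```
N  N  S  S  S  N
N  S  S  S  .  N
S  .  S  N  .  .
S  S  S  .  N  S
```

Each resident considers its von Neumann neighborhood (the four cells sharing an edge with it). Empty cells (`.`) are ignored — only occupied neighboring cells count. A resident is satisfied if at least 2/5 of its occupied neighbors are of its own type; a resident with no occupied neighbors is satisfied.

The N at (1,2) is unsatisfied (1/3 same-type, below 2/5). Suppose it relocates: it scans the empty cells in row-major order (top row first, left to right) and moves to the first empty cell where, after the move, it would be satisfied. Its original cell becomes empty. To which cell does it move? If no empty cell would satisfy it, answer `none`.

Vacating (1,2). Empty cells in order:
  (2,5): 1/3 same-type → still unsatisfied.
  (3,2): 0/4 same-type → still unsatisfied.
  (3,5): 2/2 same-type → satisfied — stop here.

(3,5)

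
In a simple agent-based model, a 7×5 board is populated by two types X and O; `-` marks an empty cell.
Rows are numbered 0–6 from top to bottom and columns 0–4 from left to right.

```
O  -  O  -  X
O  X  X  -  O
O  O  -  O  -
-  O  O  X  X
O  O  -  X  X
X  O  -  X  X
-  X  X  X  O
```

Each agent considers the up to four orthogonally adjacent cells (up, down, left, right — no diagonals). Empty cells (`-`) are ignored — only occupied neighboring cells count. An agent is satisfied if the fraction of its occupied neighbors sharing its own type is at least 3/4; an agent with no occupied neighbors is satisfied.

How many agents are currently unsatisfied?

17

(0,0)O 1/1 ✓
(0,2)O 0/1 ✗
(0,4)X 0/1 ✗
(1,0)O 2/3 ✗
(1,1)X 1/3 ✗
(1,2)X 1/2 ✗
(1,4)O 0/1 ✗
(2,0)O 2/2 ✓
(2,1)O 2/3 ✗
(2,3)O 0/1 ✗
(3,1)O 3/3 ✓
(3,2)O 1/2 ✗
(3,3)X 2/4 ✗
(3,4)X 2/2 ✓
(4,0)O 1/2 ✗
(4,1)O 3/3 ✓
(4,3)X 3/3 ✓
(4,4)X 3/3 ✓
(5,0)X 0/2 ✗
(5,1)O 1/3 ✗
(5,3)X 3/3 ✓
(5,4)X 2/3 ✗
(6,1)X 1/2 ✗
(6,2)X 2/2 ✓
(6,3)X 2/3 ✗
(6,4)O 0/2 ✗
Unsatisfied: (0,2), (0,4), (1,0), (1,1), (1,2), (1,4), (2,1), (2,3), (3,2), (3,3), (4,0), (5,0), (5,1), (5,4), (6,1), (6,3), (6,4) — 17 in total.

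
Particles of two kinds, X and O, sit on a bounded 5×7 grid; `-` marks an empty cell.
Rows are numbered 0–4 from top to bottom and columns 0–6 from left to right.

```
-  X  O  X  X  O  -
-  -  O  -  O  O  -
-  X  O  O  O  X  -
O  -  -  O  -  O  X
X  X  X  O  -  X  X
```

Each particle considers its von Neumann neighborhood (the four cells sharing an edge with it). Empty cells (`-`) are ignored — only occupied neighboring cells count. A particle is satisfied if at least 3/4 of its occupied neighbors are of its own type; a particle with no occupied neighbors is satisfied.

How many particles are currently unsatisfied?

(0,1)X 0/1 unhappy
(0,2)O 1/3 unhappy
(0,3)X 1/2 unhappy
(0,4)X 1/3 unhappy
(0,5)O 1/2 unhappy
(1,2)O 2/2 ok
(1,4)O 2/3 unhappy
(1,5)O 2/3 unhappy
(2,1)X 0/1 unhappy
(2,2)O 2/3 unhappy
(2,3)O 3/3 ok
(2,4)O 2/3 unhappy
(2,5)X 0/3 unhappy
(3,0)O 0/1 unhappy
(3,3)O 2/2 ok
(3,5)O 0/3 unhappy
(3,6)X 1/2 unhappy
(4,0)X 1/2 unhappy
(4,1)X 2/2 ok
(4,2)X 1/2 unhappy
(4,3)O 1/2 unhappy
(4,5)X 1/2 unhappy
(4,6)X 2/2 ok
Unsatisfied: (0,1), (0,2), (0,3), (0,4), (0,5), (1,4), (1,5), (2,1), (2,2), (2,4), (2,5), (3,0), (3,5), (3,6), (4,0), (4,2), (4,3), (4,5) — 18 in total.

18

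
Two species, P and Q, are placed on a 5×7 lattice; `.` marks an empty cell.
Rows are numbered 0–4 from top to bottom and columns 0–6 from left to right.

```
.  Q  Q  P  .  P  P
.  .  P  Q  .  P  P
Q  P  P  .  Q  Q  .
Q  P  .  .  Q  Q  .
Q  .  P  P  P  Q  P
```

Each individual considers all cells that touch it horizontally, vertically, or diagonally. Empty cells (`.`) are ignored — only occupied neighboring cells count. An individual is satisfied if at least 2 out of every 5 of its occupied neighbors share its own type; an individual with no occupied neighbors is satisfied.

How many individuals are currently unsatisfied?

4

(0,1)Q 1/2 ✓
(0,2)Q 2/4 ✓
(0,3)P 1/3 ✗
(0,5)P 3/3 ✓
(0,6)P 3/3 ✓
(1,2)P 3/6 ✓
(1,3)Q 2/5 ✓
(1,5)P 3/5 ✓
(1,6)P 3/4 ✓
(2,0)Q 1/3 ✗
(2,1)P 3/5 ✓
(2,2)P 3/4 ✓
(2,4)Q 4/5 ✓
(2,5)Q 3/5 ✓
(3,0)Q 2/4 ✓
(3,1)P 3/6 ✓
(3,4)Q 4/6 ✓
(3,5)Q 4/6 ✓
(4,0)Q 1/2 ✓
(4,2)P 2/2 ✓
(4,3)P 2/3 ✓
(4,4)P 1/4 ✗
(4,5)Q 2/4 ✓
(4,6)P 0/2 ✗
Unsatisfied: (0,3), (2,0), (4,4), (4,6) — 4 in total.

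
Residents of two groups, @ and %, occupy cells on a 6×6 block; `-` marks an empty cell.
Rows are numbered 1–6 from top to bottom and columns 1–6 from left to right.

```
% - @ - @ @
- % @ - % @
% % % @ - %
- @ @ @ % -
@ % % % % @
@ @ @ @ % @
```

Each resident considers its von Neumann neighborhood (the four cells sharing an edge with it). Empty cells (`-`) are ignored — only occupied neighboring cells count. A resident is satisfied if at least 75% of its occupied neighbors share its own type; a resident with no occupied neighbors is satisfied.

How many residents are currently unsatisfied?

22

(1,1)% 0/0 ok
(1,3)@ 1/1 ok
(1,5)@ 1/2 unhappy
(1,6)@ 2/2 ok
(2,2)% 1/2 unhappy
(2,3)@ 1/3 unhappy
(2,5)% 0/2 unhappy
(2,6)@ 1/3 unhappy
(3,1)% 1/1 ok
(3,2)% 3/4 ok
(3,3)% 1/4 unhappy
(3,4)@ 1/2 unhappy
(3,6)% 0/1 unhappy
(4,2)@ 1/3 unhappy
(4,3)@ 2/4 unhappy
(4,4)@ 2/4 unhappy
(4,5)% 1/2 unhappy
(5,1)@ 1/2 unhappy
(5,2)% 1/4 unhappy
(5,3)% 2/4 unhappy
(5,4)% 2/4 unhappy
(5,5)% 3/4 ok
(5,6)@ 1/2 unhappy
(6,1)@ 2/2 ok
(6,2)@ 2/3 unhappy
(6,3)@ 2/3 unhappy
(6,4)@ 1/3 unhappy
(6,5)% 1/3 unhappy
(6,6)@ 1/2 unhappy
Unsatisfied: (1,5), (2,2), (2,3), (2,5), (2,6), (3,3), (3,4), (3,6), (4,2), (4,3), (4,4), (4,5), (5,1), (5,2), (5,3), (5,4), (5,6), (6,2), (6,3), (6,4), (6,5), (6,6) — 22 in total.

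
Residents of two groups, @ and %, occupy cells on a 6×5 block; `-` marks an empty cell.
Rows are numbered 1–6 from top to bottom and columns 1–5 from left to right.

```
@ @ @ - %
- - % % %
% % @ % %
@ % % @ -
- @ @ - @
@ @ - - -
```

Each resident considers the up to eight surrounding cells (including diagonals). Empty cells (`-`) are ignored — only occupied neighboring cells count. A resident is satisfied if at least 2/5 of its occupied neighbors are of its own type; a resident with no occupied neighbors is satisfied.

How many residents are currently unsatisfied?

3

Row 1: (1,1)@ 1/1 satisfied · (1,2)@ 2/3 satisfied · (1,3)@ 1/3 not · (1,5)% 2/2 satisfied
Row 2: (2,3)% 3/6 satisfied · (2,4)% 5/7 satisfied · (2,5)% 4/4 satisfied
Row 3: (3,1)% 2/3 satisfied · (3,2)% 4/6 satisfied · (3,3)@ 1/7 not · (3,4)% 5/7 satisfied · (3,5)% 3/4 satisfied
Row 4: (4,1)@ 1/4 not · (4,2)% 3/7 satisfied · (4,3)% 3/7 satisfied · (4,4)@ 3/6 satisfied
Row 5: (5,2)@ 4/6 satisfied · (5,3)@ 3/5 satisfied · (5,5)@ 1/1 satisfied
Row 6: (6,1)@ 2/2 satisfied · (6,2)@ 3/3 satisfied
Unsatisfied: (1,3), (3,3), (4,1) — 3 in total.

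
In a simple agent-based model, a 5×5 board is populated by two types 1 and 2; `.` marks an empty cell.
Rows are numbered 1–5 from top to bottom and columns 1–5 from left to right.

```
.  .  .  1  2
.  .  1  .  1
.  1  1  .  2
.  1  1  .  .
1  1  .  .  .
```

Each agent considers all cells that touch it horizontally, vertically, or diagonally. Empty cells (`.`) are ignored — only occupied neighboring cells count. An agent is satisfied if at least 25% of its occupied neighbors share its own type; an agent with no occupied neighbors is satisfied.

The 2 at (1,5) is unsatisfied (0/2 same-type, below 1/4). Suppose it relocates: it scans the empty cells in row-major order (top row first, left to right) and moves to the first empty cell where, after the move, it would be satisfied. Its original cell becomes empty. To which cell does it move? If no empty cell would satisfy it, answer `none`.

Vacating (1,5). Empty cells in order:
  (1,1): 0/0 same-type → satisfied — stop here.

(1,1)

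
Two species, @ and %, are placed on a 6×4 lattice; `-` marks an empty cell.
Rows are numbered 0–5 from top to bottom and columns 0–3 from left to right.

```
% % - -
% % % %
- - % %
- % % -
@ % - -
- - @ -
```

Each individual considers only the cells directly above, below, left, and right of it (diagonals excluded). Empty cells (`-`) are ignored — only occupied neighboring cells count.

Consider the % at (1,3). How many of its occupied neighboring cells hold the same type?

2

Occupied neighbors of (1,3): (2,3)=%, (1,2)=%.
Same type (%): 2 of 2.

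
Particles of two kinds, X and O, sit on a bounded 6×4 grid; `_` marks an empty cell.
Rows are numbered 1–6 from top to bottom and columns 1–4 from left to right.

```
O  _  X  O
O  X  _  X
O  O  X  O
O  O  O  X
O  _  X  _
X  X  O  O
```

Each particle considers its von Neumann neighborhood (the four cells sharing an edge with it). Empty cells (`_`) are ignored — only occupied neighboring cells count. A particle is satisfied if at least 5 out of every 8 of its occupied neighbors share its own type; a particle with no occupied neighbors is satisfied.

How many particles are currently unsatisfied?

14

Row 1: (1,1)O 1/1 satisfied · (1,3)X 0/1 not · (1,4)O 0/2 not
Row 2: (2,1)O 2/3 satisfied · (2,2)X 0/2 not · (2,4)X 0/2 not
Row 3: (3,1)O 3/3 satisfied · (3,2)O 2/4 not · (3,3)X 0/3 not · (3,4)O 0/3 not
Row 4: (4,1)O 3/3 satisfied · (4,2)O 3/3 satisfied · (4,3)O 1/4 not · (4,4)X 0/2 not
Row 5: (5,1)O 1/2 not · (5,3)X 0/2 not
Row 6: (6,1)X 1/2 not · (6,2)X 1/2 not · (6,3)O 1/3 not · (6,4)O 1/1 satisfied
Unsatisfied: (1,3), (1,4), (2,2), (2,4), (3,2), (3,3), (3,4), (4,3), (4,4), (5,1), (5,3), (6,1), (6,2), (6,3) — 14 in total.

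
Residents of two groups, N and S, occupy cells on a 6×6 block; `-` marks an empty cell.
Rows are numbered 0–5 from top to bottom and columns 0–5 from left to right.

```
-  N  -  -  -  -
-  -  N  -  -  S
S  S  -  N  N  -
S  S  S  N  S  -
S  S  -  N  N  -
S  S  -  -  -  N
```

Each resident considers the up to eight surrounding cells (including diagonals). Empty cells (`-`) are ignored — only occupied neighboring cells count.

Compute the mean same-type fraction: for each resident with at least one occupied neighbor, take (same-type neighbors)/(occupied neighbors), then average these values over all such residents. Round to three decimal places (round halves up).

0.736

Row 0: (0,1)N 1/1
Row 1: (1,2)N 2/3 · (1,5)S 0/1
Row 2: (2,0)S 3/3 · (2,1)S 4/5 · (2,3)N 3/5 · (2,4)N 2/4
Row 3: (3,0)S 5/5 · (3,1)S 6/6 · (3,2)S 3/6 · (3,3)N 4/6 · (3,4)S 0/5
Row 4: (4,0)S 5/5 · (4,1)S 6/6 · (4,3)N 2/4 · (4,4)N 3/4
Row 5: (5,0)S 3/3 · (5,1)S 3/3 · (5,5)N 1/1
Sum over 19 residents: 1/1 + 2/3 + 0/1 + 3/3 + 4/5 + 3/5 + 2/4 + 5/5 + 6/6 + 3/6 + 4/6 + 0/5 + 5/5 + 6/6 + 2/4 + 3/4 + 3/3 + 3/3 + 1/1 = 839/60; mean = 839/60 ÷ 19 = 839/1140 = 0.735964… → 0.736.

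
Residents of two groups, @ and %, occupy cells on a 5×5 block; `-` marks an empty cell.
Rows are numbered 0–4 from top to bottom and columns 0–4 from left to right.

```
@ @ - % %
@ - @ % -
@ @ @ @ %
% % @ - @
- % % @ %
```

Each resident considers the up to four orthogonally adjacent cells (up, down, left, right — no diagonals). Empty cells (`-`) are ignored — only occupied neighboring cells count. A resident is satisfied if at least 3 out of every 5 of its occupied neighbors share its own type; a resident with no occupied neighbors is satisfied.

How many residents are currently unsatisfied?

11

(0,0)@ 2/2 ok
(0,1)@ 1/1 ok
(0,3)% 2/2 ok
(0,4)% 1/1 ok
(1,0)@ 2/2 ok
(1,2)@ 1/2 unhappy
(1,3)% 1/3 unhappy
(2,0)@ 2/3 ok
(2,1)@ 2/3 ok
(2,2)@ 4/4 ok
(2,3)@ 1/3 unhappy
(2,4)% 0/2 unhappy
(3,0)% 1/2 unhappy
(3,1)% 2/4 unhappy
(3,2)@ 1/3 unhappy
(3,4)@ 0/2 unhappy
(4,1)% 2/2 ok
(4,2)% 1/3 unhappy
(4,3)@ 0/2 unhappy
(4,4)% 0/2 unhappy
Unsatisfied: (1,2), (1,3), (2,3), (2,4), (3,0), (3,1), (3,2), (3,4), (4,2), (4,3), (4,4) — 11 in total.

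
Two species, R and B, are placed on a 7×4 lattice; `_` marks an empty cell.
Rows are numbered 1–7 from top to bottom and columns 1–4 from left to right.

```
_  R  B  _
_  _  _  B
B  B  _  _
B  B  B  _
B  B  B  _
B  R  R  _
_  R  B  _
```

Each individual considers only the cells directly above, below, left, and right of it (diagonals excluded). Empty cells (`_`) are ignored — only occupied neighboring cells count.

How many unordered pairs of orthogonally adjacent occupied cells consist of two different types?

6

Scan each occupied cell's neighbors to the right and below so each pair is counted once.
Row 1: R(1,2)–B(1,3)≠  → 1/1 unlike.
Row 3: B(3,1)–B(3,2)= B(3,1)–B(4,1)= B(3,2)–B(4,2)=  → 0/3 unlike.
Row 4: B(4,1)–B(4,2)= B(4,1)–B(5,1)= B(4,2)–B(4,3)= B(4,2)–B(5,2)= B(4,3)–B(5,3)=  → 0/5 unlike.
Row 5: B(5,1)–B(5,2)= B(5,1)–B(6,1)= B(5,2)–B(5,3)= B(5,2)–R(6,2)≠ B(5,3)–R(6,3)≠  → 2/5 unlike.
Row 6: B(6,1)–R(6,2)≠ R(6,2)–R(6,3)= R(6,2)–R(7,2)= R(6,3)–B(7,3)≠  → 2/4 unlike.
Row 7: R(7,2)–B(7,3)≠  → 1/1 unlike.
Total adjacent occupied pairs: 19; unlike-type pairs: 6.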